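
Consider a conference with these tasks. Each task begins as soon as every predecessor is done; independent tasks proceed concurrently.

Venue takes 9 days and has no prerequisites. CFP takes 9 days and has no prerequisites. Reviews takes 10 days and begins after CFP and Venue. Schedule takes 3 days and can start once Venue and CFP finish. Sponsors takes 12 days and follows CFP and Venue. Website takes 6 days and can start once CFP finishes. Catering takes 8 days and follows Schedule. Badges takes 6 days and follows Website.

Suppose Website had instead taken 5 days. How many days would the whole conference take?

The binding path is CFP→Website→Badges = 9+6+6 = 21; finish at 21 days.
Website is on the critical path; changing it to 5 makes that path 20 days.
Now Venue→Sponsors = 9+12 = 21 is longest, so the finish becomes 21 days.

21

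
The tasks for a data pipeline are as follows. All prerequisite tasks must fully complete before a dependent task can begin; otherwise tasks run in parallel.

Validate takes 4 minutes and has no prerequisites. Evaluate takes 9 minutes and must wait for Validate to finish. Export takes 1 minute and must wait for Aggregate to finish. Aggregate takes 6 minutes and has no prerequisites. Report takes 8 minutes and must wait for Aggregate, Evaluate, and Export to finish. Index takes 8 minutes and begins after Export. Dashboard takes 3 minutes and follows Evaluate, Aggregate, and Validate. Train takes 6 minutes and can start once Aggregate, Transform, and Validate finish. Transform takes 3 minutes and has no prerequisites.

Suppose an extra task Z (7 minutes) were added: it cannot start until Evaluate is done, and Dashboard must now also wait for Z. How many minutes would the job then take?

23

Originally the job takes 21 minutes.
With Z inserted, Dashboard now waits for max(Evaluate, Aggregate, Validate, Z).
New critical path: Validate→Evaluate→Z→Dashboard = 4+9+7+3 = 23 ⇒ 23 minutes.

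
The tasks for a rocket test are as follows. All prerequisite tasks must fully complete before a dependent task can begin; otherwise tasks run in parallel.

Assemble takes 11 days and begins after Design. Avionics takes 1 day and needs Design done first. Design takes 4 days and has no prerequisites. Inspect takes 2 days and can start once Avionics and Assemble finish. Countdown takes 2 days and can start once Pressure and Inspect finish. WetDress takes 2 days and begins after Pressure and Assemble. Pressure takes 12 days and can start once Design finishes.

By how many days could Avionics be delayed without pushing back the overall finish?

10

The longest chain is Design→Assemble→Inspect→Countdown = 4+11+2+2 = 19; overall finish 19 days.
The longest chain containing Avionics totals 9 days.
Float = 19 − 9 = 10.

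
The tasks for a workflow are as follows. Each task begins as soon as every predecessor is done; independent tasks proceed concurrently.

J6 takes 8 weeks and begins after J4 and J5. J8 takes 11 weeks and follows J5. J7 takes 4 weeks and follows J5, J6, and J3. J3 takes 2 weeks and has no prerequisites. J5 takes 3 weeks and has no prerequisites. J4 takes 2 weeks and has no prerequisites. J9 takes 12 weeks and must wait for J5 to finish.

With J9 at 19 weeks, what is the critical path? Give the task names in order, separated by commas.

J5, J9

The binding path is J5→J9 = 3+12 = 15; finish at 15 weeks.
Since J9 is critical, the +7 change carries straight to that chain (now 22 weeks).
The critical path is still J5→J9; finish is now 22 weeks.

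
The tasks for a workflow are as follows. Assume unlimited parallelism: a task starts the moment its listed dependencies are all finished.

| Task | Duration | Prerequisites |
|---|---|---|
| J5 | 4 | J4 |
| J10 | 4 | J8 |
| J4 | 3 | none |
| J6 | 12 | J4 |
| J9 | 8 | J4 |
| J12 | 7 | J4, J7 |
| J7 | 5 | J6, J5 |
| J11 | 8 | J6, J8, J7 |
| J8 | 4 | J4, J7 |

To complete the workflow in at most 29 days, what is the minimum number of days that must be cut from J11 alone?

Current finish: 32 days; target: 29.
J11 is on every critical path, so each day cut from J11 cuts the finish by one (this holds down to a finish of 28).
Need 32 − 29 = 3 days off J11 → J11 becomes 5 days, finish becomes 29.

3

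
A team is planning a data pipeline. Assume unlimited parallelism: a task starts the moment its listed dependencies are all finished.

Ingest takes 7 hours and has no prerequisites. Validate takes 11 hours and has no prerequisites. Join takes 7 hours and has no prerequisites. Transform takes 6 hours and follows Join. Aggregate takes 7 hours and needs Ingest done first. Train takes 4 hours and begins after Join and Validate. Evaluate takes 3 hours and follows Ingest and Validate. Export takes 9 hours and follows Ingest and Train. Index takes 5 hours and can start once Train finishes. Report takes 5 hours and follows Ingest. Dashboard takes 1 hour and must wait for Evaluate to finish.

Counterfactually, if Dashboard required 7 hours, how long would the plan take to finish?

24

Baseline: Validate→Train→Export = 11+4+9 = 24 → 24 hours.
Dashboard has 9 hours of float (longest path through it is 15).
That remains the longest chain; total 24 hours.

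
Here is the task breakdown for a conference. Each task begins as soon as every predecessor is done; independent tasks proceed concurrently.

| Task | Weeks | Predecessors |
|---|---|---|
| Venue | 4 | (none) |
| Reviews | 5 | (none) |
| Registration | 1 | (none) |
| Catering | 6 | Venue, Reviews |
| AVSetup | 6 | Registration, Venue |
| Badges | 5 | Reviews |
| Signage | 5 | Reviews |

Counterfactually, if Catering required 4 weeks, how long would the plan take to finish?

Actual critical path: Reviews→Catering = 5+6 = 11 ⇒ 11 weeks.
Since Catering is critical, the -2 change carries straight to that chain (now 9 weeks).
New critical path: Venue→AVSetup = 4+6 = 10 ⇒ 10 weeks.

10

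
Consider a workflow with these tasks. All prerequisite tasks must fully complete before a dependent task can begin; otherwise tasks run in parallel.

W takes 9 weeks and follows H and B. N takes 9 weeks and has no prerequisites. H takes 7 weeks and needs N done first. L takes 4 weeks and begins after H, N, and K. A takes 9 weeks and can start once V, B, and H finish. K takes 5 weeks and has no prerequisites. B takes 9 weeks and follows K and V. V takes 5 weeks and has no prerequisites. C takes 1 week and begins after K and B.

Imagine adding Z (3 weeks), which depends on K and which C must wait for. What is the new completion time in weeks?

Originally the job takes 25 weeks.
With Z inserted, C now waits for max(K, B, Z).
New critical path: N→H→W = 9+7+9 = 25 ⇒ 25 weeks.

25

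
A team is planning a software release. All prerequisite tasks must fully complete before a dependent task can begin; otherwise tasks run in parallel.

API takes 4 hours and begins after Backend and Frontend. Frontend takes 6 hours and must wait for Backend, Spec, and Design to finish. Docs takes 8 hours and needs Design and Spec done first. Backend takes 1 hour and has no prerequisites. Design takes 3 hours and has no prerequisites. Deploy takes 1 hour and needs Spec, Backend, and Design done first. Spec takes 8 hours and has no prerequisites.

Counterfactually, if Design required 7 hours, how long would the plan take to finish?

18

Critical path before the change: Spec→Frontend→API = 8+6+4 = 18 giving 18 hours.
The longest path through Design is only 13 hours, so Design has float 5.
The critical path is still Spec→Frontend→API; finish is now 18 hours.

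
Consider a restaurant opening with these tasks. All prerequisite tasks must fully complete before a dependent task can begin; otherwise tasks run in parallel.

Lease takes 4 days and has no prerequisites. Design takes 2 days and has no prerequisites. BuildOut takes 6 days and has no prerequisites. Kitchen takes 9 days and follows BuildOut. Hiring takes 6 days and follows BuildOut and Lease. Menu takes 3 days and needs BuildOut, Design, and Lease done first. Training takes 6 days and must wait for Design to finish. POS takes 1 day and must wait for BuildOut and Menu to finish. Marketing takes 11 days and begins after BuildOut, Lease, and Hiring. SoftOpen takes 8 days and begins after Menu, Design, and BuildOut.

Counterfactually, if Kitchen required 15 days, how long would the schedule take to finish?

The binding path is BuildOut→Hiring→Marketing = 6+6+11 = 23; finish at 23 days.
The longest path through Kitchen is only 15 days, so Kitchen has float 8.
The critical path is still BuildOut→Hiring→Marketing; finish is now 23 days.

23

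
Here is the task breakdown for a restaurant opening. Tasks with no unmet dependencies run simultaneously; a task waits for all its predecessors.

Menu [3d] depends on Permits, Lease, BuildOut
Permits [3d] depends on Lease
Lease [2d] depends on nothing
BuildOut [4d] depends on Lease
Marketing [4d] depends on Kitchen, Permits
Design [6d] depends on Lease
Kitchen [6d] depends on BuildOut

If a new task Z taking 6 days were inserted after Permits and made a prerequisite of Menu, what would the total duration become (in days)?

16

Originally the schedule takes 16 days.
With Z inserted, Menu now waits for max(Permits, Lease, BuildOut, Z).
New critical path: Lease→BuildOut→Kitchen→Marketing = 2+4+6+4 = 16 ⇒ 16 days.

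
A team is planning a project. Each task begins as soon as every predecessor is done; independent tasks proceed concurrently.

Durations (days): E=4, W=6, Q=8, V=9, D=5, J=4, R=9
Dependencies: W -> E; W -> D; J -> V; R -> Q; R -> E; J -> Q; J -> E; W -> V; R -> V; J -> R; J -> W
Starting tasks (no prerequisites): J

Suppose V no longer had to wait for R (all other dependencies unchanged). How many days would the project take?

21

Before: longest chain J→R→V = 4+9+9 = 22, finish 22.
Without R→V, V's earliest start moves from 13 to 10.
New critical path: J→R→Q = 4+9+8 = 21 ⇒ 21 days.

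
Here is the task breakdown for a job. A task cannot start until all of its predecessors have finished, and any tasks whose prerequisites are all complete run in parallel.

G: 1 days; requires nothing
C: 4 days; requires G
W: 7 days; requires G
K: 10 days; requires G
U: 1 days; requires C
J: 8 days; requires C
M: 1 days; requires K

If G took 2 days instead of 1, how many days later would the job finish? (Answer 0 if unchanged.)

The binding path is G→C→J = 1+4+8 = 13; finish at 13 days.
G is on the critical path; changing it to 2 makes that path 14 days.
That remains the longest chain; total 14 days.
Change in finish: 14 − 13 = +1 days.

1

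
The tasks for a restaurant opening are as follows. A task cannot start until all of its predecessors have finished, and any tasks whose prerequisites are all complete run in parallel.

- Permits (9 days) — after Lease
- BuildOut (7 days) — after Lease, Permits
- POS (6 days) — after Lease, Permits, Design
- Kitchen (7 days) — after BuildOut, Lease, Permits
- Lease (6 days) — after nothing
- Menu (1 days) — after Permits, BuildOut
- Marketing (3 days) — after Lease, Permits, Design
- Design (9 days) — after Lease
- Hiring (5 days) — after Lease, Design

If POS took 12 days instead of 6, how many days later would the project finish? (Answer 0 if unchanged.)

0

Critical path before the change: Lease→Permits→BuildOut→Kitchen = 6+9+7+7 = 29 giving 29 days.
POS is off the critical path — its longest chain is 21 days, giving 8 of slack.
No other chain overtakes it, so the finish is 29 days.
Change in finish: 29 − 29 = +0 days.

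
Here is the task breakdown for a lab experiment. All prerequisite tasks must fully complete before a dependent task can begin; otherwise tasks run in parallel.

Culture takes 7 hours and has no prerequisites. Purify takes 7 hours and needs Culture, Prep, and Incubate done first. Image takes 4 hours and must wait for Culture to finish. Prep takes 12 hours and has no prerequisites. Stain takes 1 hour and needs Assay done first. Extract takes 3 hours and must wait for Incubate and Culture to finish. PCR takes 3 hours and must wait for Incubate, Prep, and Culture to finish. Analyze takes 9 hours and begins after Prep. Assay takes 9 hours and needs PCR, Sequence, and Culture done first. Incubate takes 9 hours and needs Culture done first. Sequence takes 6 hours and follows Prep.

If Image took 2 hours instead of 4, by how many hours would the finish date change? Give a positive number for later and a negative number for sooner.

Critical path before the change: Culture→Incubate→PCR→Assay→Stain = 7+9+3+9+1 = 29 giving 29 hours.
Image is off the critical path — its longest chain is 11 hours, giving 18 of slack.
That remains the longest chain; total 29 hours.
Change in finish: 29 − 29 = +0 hours.

0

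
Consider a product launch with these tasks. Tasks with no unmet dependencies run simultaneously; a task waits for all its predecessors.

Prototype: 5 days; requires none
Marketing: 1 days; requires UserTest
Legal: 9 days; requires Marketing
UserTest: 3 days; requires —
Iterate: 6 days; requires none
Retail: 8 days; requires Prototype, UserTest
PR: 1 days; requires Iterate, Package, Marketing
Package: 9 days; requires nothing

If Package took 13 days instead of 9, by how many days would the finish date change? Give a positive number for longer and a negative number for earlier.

1

Critical path before the change: Prototype→Retail = 5+8 = 13 giving 13 days.
Package is off the critical path — its longest chain is 10 days, giving 3 of slack.
New critical path: Package→PR = 13+1 = 14 ⇒ 14 days.
Change in finish: 14 − 13 = +1 days.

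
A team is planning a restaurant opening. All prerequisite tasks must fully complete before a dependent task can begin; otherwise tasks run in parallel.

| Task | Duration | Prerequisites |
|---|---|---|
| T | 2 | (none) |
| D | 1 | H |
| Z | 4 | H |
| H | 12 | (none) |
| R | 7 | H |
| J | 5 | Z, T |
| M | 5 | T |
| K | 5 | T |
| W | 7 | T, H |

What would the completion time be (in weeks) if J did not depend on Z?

Original critical path: H→Z→J = 12+4+5 = 21 ⇒ 21 weeks.
Without Z→J, J's earliest start moves from 16 to 2.
New critical path: H→W = 12+7 = 19 ⇒ 19 weeks.

19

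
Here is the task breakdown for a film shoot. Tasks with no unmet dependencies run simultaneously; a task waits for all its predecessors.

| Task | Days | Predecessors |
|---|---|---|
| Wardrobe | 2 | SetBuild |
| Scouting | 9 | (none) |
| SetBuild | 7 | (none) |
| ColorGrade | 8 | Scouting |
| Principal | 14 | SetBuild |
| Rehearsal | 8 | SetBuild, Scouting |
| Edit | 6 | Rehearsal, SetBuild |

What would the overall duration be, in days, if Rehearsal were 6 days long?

21

Actual critical path: Scouting→Rehearsal→Edit = 9+8+6 = 23 ⇒ 23 days.
Since Rehearsal is critical, the -2 change carries straight to that chain (now 21 days).
That remains the longest chain; total 21 days.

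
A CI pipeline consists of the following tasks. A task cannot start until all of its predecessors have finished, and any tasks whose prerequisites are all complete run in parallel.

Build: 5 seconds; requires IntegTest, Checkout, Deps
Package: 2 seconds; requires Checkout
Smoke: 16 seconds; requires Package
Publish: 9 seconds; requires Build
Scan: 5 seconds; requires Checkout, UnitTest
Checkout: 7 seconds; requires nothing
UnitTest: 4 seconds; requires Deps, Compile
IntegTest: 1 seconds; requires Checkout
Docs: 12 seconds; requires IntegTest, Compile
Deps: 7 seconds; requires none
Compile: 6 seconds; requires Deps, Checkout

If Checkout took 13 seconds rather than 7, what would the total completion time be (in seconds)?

Actual critical path: Checkout→Compile→Docs = 7+6+12 = 25 ⇒ 25 seconds.
Checkout lies on that path, so at 13 seconds the path becomes 31 seconds.
That remains the longest chain; total 31 seconds.

31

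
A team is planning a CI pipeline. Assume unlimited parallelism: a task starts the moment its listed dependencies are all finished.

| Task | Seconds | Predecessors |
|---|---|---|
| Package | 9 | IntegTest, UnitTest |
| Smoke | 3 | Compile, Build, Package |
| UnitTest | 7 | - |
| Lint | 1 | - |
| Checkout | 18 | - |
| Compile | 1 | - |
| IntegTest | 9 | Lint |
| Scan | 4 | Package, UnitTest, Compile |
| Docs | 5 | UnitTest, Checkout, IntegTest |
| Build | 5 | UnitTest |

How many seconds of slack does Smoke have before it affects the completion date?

1

The longest chain is Checkout→Docs = 18+5 = 23; overall finish 23 seconds.
Smoke finishes as early as 22 and must finish by 23.
Slack of Smoke = 20 − 19 = 1 second.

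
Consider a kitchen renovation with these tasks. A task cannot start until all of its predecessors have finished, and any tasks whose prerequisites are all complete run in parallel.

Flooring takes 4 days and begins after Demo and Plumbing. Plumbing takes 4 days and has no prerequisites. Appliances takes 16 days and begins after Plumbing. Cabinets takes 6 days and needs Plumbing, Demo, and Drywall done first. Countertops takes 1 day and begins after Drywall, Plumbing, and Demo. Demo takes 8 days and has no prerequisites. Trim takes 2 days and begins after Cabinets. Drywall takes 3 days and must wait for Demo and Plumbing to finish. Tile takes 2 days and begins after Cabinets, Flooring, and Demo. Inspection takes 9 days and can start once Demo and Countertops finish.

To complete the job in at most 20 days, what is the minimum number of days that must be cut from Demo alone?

Current finish: 21 days; target: 20.
Demo is on every critical path, so each day cut from Demo cuts the finish by one (this holds down to a finish of 20).
Need 21 − 20 = 1 day off Demo → Demo becomes 7 days, finish becomes 20.

1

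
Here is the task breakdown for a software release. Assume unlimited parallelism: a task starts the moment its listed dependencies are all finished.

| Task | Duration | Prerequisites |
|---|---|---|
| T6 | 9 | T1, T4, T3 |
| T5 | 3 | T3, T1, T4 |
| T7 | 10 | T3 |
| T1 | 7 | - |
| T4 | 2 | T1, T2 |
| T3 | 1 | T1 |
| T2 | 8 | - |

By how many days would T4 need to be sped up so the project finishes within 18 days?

1

Current finish: 19 days; target: 18.
T4 is on every critical path, so each day cut from T4 cuts the finish by one (this holds down to a finish of 18).
Need 19 − 18 = 1 day off T4 → T4 becomes 1 day, finish becomes 18.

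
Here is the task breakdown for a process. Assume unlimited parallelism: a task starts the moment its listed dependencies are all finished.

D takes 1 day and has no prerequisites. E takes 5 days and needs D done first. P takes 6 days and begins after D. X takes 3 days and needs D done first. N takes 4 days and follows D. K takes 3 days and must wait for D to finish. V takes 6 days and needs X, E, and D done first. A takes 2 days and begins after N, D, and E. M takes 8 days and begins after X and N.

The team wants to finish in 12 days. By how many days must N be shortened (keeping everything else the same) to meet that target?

1

Current finish: 13 days; target: 12.
N is on every critical path, so each day cut from N cuts the finish by one (this holds down to a finish of 12).
Need 13 − 12 = 1 day off N → N becomes 3 days, finish becomes 12.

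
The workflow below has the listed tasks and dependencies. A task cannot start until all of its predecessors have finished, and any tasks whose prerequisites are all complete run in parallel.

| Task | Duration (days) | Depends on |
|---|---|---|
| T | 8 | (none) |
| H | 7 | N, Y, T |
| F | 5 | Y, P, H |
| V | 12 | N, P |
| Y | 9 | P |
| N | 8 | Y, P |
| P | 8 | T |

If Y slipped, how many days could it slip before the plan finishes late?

The longest chain is T→P→Y→N→H→F = 8+8+9+8+7+5 = 45; overall finish 45 days.
Y finishes as early as 25 and must finish by 25.
So Y can slip 25 − 25 = 0 days.

0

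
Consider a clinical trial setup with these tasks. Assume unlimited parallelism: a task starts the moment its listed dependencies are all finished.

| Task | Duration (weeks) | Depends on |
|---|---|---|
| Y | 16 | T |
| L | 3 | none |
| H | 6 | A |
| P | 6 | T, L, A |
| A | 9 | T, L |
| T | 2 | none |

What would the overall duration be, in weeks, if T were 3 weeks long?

19

As given, the longest chain is T→Y = 2+16 = 18, so the finish is 18 weeks.
T lies on that path, so at 3 weeks the path becomes 19 weeks.
That remains the longest chain; total 19 weeks.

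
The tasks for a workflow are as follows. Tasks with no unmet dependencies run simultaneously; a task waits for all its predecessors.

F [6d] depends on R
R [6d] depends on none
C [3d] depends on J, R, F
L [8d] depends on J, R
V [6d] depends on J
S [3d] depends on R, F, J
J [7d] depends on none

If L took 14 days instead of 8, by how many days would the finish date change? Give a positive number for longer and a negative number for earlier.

As given, the longest chain is J→L = 7+8 = 15, so the finish is 15 days.
Since L is critical, the +6 change carries straight to that chain (now 21 days).
No other chain overtakes it, so the finish is 21 days.
Change in finish: 21 − 15 = +6 days.

6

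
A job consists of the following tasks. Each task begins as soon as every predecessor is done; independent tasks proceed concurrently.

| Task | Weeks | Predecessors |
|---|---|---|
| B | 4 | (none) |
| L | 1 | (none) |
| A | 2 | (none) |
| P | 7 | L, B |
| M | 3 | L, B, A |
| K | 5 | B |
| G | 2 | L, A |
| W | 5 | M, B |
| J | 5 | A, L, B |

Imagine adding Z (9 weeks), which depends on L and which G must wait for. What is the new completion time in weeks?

12

Originally the project takes 12 weeks.
With Z inserted, G now waits for max(L, A, Z).
New critical path: B→M→W = 4+3+5 = 12 ⇒ 12 weeks.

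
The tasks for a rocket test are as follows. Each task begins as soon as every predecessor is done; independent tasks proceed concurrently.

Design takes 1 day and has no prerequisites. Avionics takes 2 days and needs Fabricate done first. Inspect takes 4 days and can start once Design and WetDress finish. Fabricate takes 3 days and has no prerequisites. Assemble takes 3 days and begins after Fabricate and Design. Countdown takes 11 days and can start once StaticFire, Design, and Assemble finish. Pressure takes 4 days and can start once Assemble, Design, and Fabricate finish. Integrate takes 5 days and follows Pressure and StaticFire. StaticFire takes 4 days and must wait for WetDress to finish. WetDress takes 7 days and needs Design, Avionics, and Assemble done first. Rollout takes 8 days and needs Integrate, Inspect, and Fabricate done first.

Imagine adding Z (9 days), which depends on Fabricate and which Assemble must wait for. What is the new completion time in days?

39

Originally the project takes 30 days.
With Z inserted, Assemble now waits for max(Fabricate, Design, Z).
New critical path: Fabricate→Z→Assemble→WetDress→StaticFire→Integrate→Rollout = 3+9+3+7+4+5+8 = 39 ⇒ 39 days.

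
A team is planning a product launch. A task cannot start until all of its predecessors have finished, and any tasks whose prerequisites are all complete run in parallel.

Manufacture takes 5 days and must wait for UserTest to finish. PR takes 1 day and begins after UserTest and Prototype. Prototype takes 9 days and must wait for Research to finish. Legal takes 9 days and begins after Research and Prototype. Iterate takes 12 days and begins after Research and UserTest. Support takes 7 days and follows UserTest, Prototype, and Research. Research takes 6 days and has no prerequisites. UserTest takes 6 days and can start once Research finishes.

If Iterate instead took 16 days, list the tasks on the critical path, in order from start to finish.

Research, UserTest, Iterate

Actual critical path: Research→UserTest→Iterate = 6+6+12 = 24 ⇒ 24 days.
Iterate is on the critical path; changing it to 16 makes that path 28 days.
No other chain overtakes it, so the finish is 28 days.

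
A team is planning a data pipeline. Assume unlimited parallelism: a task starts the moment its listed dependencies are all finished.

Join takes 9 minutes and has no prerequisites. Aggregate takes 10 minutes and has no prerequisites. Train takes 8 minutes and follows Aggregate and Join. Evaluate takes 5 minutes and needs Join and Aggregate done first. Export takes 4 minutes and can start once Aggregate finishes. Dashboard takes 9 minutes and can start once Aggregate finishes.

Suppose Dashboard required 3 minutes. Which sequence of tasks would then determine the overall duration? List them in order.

Aggregate, Train

Baseline: Aggregate→Dashboard = 10+9 = 19 → 19 minutes.
Since Dashboard is critical, the -6 change carries straight to that chain (now 13 minutes).
New critical path: Aggregate→Train = 10+8 = 18 ⇒ 18 minutes.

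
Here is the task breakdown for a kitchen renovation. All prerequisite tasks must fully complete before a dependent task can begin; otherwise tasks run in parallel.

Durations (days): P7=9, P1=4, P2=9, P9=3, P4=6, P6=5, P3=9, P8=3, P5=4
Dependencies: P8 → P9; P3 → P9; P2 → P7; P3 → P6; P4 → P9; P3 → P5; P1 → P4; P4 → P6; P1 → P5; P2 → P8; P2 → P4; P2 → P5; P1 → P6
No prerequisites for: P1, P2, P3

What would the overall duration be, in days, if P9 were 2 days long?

The binding path is P2→P4→P6 = 9+6+5 = 20; finish at 20 days.
P9 is off the critical path — its longest chain is 18 days, giving 2 of slack.
That remains the longest chain; total 20 days.

20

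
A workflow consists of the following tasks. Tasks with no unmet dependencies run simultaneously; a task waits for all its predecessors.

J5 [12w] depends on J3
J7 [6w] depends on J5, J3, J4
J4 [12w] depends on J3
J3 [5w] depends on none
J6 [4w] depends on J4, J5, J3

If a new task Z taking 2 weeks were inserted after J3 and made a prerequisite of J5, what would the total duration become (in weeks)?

25

Originally the schedule takes 23 weeks.
With Z inserted, J5 now waits for max(J3, Z).
New critical path: J3→Z→J5→J7 = 5+2+12+6 = 25 ⇒ 25 weeks.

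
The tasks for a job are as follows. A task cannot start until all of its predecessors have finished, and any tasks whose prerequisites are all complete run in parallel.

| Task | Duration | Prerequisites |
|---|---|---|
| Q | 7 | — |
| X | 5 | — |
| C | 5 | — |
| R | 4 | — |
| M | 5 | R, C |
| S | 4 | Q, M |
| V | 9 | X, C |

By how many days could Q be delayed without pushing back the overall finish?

The longest chain is X→V = 5+9 = 14; overall finish 14 days.
The longest chain containing Q totals 11 days.
Slack of Q = 3 − 0 = 3 days.

3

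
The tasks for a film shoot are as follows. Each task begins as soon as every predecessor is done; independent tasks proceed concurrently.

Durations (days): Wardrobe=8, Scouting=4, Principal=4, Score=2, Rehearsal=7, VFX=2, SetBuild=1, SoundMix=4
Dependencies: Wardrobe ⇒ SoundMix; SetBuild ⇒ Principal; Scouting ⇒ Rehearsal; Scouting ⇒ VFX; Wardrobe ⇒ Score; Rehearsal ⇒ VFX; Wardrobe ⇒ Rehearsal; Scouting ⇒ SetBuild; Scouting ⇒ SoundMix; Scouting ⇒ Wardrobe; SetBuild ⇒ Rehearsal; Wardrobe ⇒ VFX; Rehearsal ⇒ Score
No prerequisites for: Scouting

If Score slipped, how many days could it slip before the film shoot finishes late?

Scouting→Wardrobe→Rehearsal→VFX = 4+8+7+2 = 21 sets the makespan at 21 days.
Longest path through Score: 21 days (earliest finish 21, latest finish 21).
Float = 21 − 21 = 0.

0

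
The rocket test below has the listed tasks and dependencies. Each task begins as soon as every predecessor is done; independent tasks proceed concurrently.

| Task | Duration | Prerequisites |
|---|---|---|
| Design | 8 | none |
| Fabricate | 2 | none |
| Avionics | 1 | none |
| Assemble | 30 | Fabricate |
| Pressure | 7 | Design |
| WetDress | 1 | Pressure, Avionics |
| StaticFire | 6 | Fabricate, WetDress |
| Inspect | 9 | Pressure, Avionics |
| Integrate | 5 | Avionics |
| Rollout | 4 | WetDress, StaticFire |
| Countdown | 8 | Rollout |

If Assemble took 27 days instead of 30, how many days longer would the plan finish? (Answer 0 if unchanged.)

0

Critical path before the change: Design→Pressure→WetDress→StaticFire→Rollout→Countdown = 8+7+1+6+4+8 = 34 giving 34 days.
Assemble is off the critical path — its longest chain is 32 days, giving 2 of slack.
The critical path is still Design→Pressure→WetDress→StaticFire→Rollout→Countdown; finish is now 34 days.
Change in finish: 34 − 34 = +0 days.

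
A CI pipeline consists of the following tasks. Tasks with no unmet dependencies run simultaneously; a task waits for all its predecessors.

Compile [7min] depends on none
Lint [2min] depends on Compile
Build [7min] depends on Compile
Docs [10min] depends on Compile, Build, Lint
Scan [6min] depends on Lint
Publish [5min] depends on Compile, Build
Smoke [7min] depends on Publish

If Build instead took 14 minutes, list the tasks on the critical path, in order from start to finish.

Critical path before the change: Compile→Build→Publish→Smoke = 7+7+5+7 = 26 giving 26 minutes.
Build lies on that path, so at 14 minutes the path becomes 33 minutes.
That remains the longest chain; total 33 minutes.

Compile, Build, Publish, Smoke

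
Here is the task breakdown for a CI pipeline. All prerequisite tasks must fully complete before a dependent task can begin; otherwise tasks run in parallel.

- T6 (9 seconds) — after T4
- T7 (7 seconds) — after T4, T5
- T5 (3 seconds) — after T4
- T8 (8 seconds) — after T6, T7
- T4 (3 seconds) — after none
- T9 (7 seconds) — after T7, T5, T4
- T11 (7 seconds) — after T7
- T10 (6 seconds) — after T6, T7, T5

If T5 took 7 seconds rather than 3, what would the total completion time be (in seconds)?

Critical path before the change: T4→T5→T7→T8 = 3+3+7+8 = 21 giving 21 seconds.
T5 lies on that path, so at 7 seconds the path becomes 25 seconds.
No other chain overtakes it, so the finish is 25 seconds.

25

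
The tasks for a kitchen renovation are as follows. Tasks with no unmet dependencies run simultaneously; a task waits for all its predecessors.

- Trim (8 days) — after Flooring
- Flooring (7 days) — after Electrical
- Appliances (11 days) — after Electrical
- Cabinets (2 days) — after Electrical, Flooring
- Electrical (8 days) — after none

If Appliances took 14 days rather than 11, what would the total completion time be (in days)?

As given, the longest chain is Electrical→Flooring→Trim = 8+7+8 = 23, so the finish is 23 days.
Appliances is off the critical path — its longest chain is 19 days, giving 4 of slack.
The critical path is still Electrical→Flooring→Trim; finish is now 23 days.

23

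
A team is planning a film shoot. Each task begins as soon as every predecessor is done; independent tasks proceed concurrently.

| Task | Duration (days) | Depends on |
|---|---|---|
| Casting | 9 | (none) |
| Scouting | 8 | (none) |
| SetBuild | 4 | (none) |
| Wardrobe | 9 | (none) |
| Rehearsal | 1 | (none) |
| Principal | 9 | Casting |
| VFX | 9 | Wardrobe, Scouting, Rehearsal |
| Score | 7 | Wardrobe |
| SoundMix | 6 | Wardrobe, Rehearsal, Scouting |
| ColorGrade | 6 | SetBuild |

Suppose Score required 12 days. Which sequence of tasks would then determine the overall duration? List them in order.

Baseline: Casting→Principal = 9+9 = 18 → 18 days.
Score is off the critical path — its longest chain is 16 days, giving 2 of slack.
Now Wardrobe→Score = 9+12 = 21 is longest, so the finish becomes 21 days.

Wardrobe, Score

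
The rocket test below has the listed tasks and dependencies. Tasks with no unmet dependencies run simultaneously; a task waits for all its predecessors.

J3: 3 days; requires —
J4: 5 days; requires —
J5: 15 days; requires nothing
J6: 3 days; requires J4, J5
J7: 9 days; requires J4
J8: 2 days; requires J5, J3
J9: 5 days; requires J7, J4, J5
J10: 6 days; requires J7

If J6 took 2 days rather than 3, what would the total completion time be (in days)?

20

The binding path is J4→J7→J10 = 5+9+6 = 20; finish at 20 days.
The longest path through J6 is only 18 days, so J6 has float 2.
No other chain overtakes it, so the finish is 20 days.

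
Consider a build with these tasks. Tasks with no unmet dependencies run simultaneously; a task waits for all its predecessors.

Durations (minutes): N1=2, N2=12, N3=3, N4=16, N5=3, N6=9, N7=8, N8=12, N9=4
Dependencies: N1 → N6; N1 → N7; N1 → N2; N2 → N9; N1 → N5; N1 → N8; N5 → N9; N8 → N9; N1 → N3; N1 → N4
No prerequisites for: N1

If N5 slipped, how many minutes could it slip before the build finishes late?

9

N1→N2→N9 = 2+12+4 = 18 sets the makespan at 18 minutes.
The longest chain containing N5 totals 9 minutes.
Float = 18 − 9 = 9.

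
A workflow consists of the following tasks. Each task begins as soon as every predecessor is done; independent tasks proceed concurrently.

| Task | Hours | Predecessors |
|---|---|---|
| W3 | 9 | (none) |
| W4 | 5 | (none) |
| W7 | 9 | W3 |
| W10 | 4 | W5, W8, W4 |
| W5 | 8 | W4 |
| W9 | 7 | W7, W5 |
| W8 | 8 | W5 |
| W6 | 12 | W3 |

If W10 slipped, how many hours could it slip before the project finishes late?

Critical path: W3→W7→W9 = 9+9+7 = 25, so the finish is 25 hours.
The longest chain containing W10 totals 25 hours.
Float = 25 − 25 = 0.

0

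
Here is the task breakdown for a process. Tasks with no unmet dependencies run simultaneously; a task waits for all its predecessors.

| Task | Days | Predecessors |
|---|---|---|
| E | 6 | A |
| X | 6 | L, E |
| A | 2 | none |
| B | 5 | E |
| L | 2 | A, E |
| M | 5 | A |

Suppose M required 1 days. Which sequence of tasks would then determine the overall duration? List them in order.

Actual critical path: A→E→L→X = 2+6+2+6 = 16 ⇒ 16 days.
The longest path through M is only 7 days, so M has float 9.
The critical path is still A→E→L→X; finish is now 16 days.

A, E, L, X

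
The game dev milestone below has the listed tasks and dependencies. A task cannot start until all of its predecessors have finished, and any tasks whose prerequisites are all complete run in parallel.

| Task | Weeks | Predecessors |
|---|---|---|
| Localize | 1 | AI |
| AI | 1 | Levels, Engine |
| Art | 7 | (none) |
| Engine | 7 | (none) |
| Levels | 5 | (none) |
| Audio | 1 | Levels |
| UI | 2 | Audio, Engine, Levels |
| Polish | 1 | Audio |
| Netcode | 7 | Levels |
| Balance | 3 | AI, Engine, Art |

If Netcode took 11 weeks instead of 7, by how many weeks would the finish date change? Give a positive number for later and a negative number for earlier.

Critical path before the change: Levels→Netcode = 5+7 = 12 giving 12 weeks.
Netcode is on the critical path; changing it to 11 makes that path 16 weeks.
That remains the longest chain; total 16 weeks.
Change in finish: 16 − 12 = +4 weeks.

4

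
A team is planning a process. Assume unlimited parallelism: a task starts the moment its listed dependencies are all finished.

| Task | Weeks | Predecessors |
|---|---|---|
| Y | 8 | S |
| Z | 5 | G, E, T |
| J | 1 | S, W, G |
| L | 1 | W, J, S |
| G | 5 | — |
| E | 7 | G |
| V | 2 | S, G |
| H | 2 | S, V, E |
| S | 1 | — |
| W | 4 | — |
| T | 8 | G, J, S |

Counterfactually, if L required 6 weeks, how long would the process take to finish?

As given, the longest chain is G→J→T→Z = 5+1+8+5 = 19, so the finish is 19 weeks.
The longest path through L is only 7 weeks, so L has float 12.
That remains the longest chain; total 19 weeks.

19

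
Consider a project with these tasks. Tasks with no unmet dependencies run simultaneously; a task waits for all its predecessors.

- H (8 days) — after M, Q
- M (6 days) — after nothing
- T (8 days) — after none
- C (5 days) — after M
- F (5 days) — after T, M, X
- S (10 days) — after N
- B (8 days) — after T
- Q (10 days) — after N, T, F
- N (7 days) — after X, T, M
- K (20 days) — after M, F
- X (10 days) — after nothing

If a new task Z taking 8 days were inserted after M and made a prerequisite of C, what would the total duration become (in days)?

Originally the project takes 35 days.
With Z inserted, C now waits for max(M, Z).
New critical path: X→N→Q→H = 10+7+10+8 = 35 ⇒ 35 days.

35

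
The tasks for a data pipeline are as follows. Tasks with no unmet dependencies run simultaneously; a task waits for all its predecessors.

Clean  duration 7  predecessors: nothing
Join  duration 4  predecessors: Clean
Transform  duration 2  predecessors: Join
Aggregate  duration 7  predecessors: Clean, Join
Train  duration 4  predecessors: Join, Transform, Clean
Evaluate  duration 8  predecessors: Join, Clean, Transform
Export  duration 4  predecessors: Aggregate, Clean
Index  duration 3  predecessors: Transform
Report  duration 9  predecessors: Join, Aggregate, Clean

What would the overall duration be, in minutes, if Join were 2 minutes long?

Actual critical path: Clean→Join→Aggregate→Report = 7+4+7+9 = 27 ⇒ 27 minutes.
Since Join is critical, the -2 change carries straight to that chain (now 25 minutes).
That remains the longest chain; total 25 minutes.

25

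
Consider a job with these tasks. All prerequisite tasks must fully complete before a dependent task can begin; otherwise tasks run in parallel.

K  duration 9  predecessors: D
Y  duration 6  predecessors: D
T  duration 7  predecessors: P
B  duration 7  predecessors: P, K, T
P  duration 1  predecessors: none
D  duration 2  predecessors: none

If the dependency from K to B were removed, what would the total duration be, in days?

With the dependency in place, D→K→B = 2+9+7 = 18 sets the finish at 18 days.
Without K→B, B's earliest start moves from 11 to 8.
After: P→T→B = 1+7+7 = 15 → 15 days.

15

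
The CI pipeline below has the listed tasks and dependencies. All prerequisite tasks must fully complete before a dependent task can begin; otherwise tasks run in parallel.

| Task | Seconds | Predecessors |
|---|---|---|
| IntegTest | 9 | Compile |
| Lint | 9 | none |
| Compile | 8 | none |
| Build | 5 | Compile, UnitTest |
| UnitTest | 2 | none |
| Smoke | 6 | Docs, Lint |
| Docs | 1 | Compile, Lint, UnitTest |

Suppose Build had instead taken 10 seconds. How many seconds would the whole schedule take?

18

Critical path before the change: Compile→IntegTest = 8+9 = 17 giving 17 seconds.
Build is off the critical path — its longest chain is 13 seconds, giving 4 of slack.
Now Compile→Build = 8+10 = 18 is longest, so the finish becomes 18 seconds.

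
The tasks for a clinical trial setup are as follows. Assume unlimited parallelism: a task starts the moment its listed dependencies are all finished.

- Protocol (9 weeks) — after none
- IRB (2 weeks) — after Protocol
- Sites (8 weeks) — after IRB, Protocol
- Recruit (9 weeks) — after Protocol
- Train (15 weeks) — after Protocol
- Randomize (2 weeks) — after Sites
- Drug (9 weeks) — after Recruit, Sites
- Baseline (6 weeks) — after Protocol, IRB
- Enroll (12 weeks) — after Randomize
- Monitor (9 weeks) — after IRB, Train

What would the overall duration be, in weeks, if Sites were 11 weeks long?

Critical path before the change: Protocol→IRB→Sites→Randomize→Enroll = 9+2+8+2+12 = 33 giving 33 weeks.
Sites is on the critical path; changing it to 11 makes that path 36 weeks.
No other chain overtakes it, so the finish is 36 weeks.

36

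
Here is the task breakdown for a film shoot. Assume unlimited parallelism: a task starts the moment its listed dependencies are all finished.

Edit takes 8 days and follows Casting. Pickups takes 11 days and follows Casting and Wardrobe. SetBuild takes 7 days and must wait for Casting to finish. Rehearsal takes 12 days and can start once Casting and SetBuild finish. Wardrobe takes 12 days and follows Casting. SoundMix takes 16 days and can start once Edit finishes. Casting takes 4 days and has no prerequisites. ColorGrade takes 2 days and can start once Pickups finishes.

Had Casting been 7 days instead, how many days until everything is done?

32

The binding path is Casting→Wardrobe→Pickups→ColorGrade = 4+12+11+2 = 29; finish at 29 days.
Since Casting is critical, the +3 change carries straight to that chain (now 32 days).
The critical path is still Casting→Wardrobe→Pickups→ColorGrade; finish is now 32 days.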